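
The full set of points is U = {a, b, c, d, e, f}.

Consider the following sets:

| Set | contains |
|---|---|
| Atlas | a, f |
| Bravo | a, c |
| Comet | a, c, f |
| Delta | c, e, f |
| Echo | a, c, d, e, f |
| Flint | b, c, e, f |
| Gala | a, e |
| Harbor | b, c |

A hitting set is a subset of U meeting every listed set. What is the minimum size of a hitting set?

H = {a, c} meets every set (each contains at least one member of H), and |H| = 2.
The sets Atlas, Harbor are pairwise disjoint, so any hitting set needs a separate point for each — at least 2. Hence 2 is optimal.

2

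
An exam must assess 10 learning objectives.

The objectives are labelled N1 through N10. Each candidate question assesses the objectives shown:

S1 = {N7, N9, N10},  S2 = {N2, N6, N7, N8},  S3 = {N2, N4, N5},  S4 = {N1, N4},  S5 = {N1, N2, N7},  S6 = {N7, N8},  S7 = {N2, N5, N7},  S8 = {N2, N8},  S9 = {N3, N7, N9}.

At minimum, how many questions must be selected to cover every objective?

5

Take {S1, S2, S3, S4, S9}. Their union is {N1, N2, N3, N4, N5, N6, N7, N8, N9, N10}, which is all 10 objectives.
No 4 of the 9 questions cover everything (all 126 combinations miss at least one objective), so 5 is optimal.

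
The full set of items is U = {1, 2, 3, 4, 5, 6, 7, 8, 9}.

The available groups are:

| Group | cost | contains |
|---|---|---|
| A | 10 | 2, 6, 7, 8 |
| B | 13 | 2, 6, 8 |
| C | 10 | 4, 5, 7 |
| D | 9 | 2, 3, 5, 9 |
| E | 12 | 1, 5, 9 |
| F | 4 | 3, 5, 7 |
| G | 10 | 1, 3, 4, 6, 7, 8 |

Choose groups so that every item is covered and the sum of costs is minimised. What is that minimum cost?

19

D, G together cover every item (D ∪ G = {1, 2, 3, 4, 5, 6, 7, 8, 9}); total cost 9 + 10 = 19.
The greedy pick F, G, D costs 23; no covering selection beats 19.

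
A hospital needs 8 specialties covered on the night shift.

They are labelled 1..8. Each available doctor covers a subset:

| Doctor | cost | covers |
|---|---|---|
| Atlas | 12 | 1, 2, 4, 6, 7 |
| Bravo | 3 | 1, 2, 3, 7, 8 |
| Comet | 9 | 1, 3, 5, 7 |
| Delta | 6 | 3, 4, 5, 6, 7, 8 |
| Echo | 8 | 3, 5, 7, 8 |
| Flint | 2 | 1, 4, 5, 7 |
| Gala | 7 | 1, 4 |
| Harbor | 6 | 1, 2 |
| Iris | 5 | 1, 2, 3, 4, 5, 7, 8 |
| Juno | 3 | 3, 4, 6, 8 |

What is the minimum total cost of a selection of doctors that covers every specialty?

8

Iris, Juno together cover every specialty (Iris ∪ Juno = {1, 2, 3, 4, 5, 6, 7, 8}); total cost 5 + 3 = 8.
No covering selection has total cost below 8.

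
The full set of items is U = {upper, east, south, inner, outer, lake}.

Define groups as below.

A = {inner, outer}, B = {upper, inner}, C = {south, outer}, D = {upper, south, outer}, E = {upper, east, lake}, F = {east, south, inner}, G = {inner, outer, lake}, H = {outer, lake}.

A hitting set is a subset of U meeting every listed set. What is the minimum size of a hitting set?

T = {east, inner, outer} meets every group (each contains at least one member of T), and |T| = 3.
No choice of 2 items meets every group, so 3 is the minimum.

3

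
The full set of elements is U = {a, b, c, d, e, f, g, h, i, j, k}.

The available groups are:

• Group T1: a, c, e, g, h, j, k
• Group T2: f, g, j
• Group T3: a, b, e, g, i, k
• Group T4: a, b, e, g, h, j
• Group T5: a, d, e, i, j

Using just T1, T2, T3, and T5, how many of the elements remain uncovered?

0

Union of T1, T2, T3, T5 = {a, b, c, d, e, f, g, h, i, j, k} — that's every element, so 0 are uncovered.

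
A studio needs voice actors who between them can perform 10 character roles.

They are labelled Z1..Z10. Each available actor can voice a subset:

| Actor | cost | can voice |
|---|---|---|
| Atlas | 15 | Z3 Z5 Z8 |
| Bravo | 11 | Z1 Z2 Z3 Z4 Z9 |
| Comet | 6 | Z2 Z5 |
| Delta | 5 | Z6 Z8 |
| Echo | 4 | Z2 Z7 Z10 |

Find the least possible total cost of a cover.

26

Bravo, Comet, Delta, Echo together cover every role (Bravo ∪ Comet ∪ Delta ∪ Echo = {Z1, Z2, Z3, Z4, Z5, Z6, Z7, Z8, Z9, Z10}); total cost 11 + 6 + 5 + 4 = 26.
No covering selection has total cost below 26.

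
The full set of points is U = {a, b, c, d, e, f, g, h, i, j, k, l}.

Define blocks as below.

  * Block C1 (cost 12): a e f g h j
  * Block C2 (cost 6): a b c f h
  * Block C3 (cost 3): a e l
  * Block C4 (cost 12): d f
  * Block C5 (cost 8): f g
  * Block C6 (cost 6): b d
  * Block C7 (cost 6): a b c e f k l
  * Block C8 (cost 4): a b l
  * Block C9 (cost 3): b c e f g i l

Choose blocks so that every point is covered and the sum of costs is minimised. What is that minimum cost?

27

C1, C6, C7, C9 together cover every point (C1 ∪ C6 ∪ C7 ∪ C9 = {a, b, c, d, e, f, g, h, i, j, k, l}); total cost 12 + 6 + 6 + 3 = 27.
The greedy pick C9, C2, C6, C7, C1 costs 33; no covering selection beats 27.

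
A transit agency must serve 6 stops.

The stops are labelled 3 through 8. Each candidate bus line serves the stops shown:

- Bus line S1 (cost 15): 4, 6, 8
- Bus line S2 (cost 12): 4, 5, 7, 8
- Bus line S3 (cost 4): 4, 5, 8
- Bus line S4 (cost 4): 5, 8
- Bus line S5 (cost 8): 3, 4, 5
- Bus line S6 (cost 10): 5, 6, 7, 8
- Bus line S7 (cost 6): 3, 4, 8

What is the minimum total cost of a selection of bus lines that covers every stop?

16

S6, S7 together cover every stop (S6 ∪ S7 = {3, 4, 5, 6, 7, 8}); total cost 10 + 6 = 16.
The greedy pick S3, S6, S7 costs 20; no covering selection beats 16.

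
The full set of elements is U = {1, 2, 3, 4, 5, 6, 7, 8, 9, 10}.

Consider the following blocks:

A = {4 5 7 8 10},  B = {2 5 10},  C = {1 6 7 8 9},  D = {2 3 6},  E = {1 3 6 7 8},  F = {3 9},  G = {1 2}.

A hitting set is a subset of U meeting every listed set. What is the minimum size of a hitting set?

Take H = {2, 8, 9}. Each listed block contains at least one of these, so H is a hitting set of size 3.
The blocks A, F, G are pairwise disjoint, so any hitting set needs a separate element for each — at least 3. Hence 3 is optimal.

3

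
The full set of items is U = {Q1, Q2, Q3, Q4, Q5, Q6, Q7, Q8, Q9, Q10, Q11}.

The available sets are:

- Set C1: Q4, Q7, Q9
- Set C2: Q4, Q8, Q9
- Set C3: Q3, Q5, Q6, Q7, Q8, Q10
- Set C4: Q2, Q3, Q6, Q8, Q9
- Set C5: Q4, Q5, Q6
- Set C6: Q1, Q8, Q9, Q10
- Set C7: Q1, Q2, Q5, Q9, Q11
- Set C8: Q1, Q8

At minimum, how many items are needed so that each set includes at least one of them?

3

The 3 items {Q1, Q4, Q8} hit every set.
No choice of 2 items meets every set, so 3 is the minimum.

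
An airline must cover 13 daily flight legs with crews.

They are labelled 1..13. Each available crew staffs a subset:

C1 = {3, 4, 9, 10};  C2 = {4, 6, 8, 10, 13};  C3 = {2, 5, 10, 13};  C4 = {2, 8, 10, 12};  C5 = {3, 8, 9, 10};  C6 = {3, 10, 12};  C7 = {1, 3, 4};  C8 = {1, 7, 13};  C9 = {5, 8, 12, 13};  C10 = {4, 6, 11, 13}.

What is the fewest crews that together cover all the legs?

5

Take {C3, C4, C5, C8, C10}. Their union is {1, 2, 3, 4, 5, 6, 7, 8, 9, 10, 11, 12, 13}, which is all 13 legs.
No 4 of the 10 crews cover everything (all 210 combinations miss at least one leg), so 5 is optimal.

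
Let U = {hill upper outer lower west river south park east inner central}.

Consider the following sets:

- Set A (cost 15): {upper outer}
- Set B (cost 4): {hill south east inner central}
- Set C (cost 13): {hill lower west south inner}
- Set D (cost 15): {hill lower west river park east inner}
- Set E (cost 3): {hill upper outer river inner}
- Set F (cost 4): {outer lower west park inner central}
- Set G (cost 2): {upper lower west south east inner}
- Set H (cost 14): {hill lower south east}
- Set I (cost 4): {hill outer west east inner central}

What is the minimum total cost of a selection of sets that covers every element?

E, F, G together cover every element (E ∪ F ∪ G = {hill, upper, outer, lower, west, river, south, park, east, inner, central}); total cost 3 + 4 + 2 = 9.
No covering selection has total cost below 9.

9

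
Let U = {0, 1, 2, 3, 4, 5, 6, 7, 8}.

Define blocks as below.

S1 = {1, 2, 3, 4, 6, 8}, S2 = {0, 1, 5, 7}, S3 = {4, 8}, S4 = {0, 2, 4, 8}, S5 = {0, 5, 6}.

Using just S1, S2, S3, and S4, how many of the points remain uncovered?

0

Union of S1, S2, S3, S4 = {0, 1, 2, 3, 4, 5, 6, 7, 8} — that's every point, so 0 are uncovered.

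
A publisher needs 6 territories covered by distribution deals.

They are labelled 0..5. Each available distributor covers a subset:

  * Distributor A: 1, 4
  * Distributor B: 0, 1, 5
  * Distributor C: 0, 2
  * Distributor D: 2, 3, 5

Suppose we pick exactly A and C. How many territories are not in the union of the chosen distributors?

Union of A, C = {0, 1, 2, 4}.
Not covered: 3, 5 — 2 territories.

2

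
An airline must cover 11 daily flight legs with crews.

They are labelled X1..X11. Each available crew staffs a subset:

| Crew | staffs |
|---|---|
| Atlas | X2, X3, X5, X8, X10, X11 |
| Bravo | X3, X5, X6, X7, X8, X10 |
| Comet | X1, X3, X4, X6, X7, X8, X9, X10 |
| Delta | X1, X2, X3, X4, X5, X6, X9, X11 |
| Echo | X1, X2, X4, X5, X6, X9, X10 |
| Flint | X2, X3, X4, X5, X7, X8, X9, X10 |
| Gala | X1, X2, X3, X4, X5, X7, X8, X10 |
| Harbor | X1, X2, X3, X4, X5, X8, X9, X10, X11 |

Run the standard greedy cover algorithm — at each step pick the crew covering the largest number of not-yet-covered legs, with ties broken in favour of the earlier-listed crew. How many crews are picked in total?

2

Greedy: pick Harbor (covers 9 new) → pick Bravo (covers 2 new). Total picks: 2.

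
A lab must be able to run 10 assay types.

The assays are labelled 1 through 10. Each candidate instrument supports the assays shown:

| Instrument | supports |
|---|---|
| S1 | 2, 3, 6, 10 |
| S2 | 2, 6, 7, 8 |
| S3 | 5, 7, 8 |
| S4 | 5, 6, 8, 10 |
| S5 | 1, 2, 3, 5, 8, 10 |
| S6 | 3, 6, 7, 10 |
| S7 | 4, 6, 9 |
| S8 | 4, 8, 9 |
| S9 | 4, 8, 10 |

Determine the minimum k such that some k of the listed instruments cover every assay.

Take {S2, S5, S7}. Their union is {1, 2, 3, 4, 5, 6, 7, 8, 9, 10}, which is all 10 assays.
Only S5 contains 1, so S5 is forced; the remaining 4 assays need at least 2 more instruments (each remaining instrument adds at most 3) — so at least 3 instruments are needed, and 3 is optimal.

3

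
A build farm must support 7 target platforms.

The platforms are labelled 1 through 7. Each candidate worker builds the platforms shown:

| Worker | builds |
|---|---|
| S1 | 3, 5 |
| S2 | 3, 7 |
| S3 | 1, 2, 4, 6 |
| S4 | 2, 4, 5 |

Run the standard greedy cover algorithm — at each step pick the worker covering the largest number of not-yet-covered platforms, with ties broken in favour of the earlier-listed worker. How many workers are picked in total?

Greedy: pick S3 (covers 4 new) → pick S1 (covers 2 new) → pick S2 (covers 1 new). Total picks: 3.

3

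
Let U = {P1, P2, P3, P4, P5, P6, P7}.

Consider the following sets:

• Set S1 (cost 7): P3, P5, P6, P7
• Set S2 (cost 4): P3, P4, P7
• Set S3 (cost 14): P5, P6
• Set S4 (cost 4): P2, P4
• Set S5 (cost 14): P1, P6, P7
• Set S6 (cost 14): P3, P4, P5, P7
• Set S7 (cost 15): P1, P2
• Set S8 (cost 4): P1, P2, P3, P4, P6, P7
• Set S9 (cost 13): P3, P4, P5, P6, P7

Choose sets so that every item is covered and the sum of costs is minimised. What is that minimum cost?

S1, S8 together cover every item (S1 ∪ S8 = {P1, P2, P3, P4, P5, P6, P7}); total cost 7 + 4 = 11.
No covering selection has total cost below 11.

11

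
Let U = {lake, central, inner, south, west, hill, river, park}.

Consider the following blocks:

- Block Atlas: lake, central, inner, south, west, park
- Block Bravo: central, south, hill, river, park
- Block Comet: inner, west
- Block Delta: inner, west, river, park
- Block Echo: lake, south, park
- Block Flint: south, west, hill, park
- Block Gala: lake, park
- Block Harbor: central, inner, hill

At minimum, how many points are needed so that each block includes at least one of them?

2

H = {inner, park} meets every block (each contains at least one member of H), and |H| = 2.
The blocks Gala, Harbor are pairwise disjoint, so any hitting set needs a separate point for each — at least 2. Hence 2 is optimal.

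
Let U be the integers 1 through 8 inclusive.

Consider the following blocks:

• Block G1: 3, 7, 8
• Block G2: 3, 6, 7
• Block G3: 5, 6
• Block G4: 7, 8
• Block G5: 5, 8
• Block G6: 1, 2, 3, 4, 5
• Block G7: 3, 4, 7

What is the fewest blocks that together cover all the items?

3

G2 and G4 and G6 together: G2 ∪ G4 ∪ G6 = {1, 2, 3, 4, 5, 6, 7, 8} — every item is covered.
Only G6 contains 1, so G6 is forced; the remaining 3 items need at least 2 more blocks (each remaining block adds at most 2) — so at least 3 blocks are needed, and 3 is optimal.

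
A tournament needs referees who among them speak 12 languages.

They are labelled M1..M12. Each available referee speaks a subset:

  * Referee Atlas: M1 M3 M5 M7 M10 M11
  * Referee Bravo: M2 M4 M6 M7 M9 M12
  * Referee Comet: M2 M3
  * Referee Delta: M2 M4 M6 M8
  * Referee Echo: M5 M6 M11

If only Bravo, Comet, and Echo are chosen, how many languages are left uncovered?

Union of Bravo, Comet, Echo = {M2, M3, M4, M5, M6, M7, M9, M11, M12}.
Not covered: M1, M8, M10 — 3 languages.

3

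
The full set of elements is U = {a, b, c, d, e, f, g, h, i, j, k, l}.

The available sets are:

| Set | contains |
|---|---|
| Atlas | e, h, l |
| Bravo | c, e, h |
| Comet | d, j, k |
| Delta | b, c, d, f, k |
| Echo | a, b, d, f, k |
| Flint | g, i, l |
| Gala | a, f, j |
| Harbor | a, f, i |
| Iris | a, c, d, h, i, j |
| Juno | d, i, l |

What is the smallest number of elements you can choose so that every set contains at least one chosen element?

T = {f, h, i, k} meets every set (each contains at least one member of T), and |T| = 4.
No choice of 3 elements meets every set, so 4 is the minimum.

4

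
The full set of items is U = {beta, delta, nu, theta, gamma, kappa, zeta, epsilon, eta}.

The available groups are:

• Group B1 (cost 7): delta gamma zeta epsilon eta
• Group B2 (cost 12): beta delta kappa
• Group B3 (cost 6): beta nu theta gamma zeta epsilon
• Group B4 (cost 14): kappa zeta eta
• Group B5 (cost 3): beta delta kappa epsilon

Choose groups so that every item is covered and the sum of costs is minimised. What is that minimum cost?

B1, B3, B5 together cover every item (B1 ∪ B3 ∪ B5 = {beta, delta, nu, theta, gamma, kappa, zeta, epsilon, eta}); total cost 7 + 6 + 3 = 16.
No covering selection has total cost below 16.

16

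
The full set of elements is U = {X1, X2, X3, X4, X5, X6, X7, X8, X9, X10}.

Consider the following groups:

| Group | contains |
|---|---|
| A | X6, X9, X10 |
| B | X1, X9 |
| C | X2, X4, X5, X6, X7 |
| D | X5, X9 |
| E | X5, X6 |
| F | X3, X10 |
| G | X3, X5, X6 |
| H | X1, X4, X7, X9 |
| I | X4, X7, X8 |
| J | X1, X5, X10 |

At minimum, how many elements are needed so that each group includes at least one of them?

4

The 4 elements {X4, X5, X9, X10} hit every group.
The groups B, E, F, I are pairwise disjoint, so any hitting set needs a separate element for each — at least 4. Hence 4 is optimal.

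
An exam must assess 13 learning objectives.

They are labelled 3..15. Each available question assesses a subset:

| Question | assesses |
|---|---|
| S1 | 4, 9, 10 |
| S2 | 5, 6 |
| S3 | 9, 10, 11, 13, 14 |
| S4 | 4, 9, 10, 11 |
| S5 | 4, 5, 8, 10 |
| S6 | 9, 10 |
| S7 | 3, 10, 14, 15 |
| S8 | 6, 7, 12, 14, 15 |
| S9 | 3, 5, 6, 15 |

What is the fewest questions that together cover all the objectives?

Take {S3, S5, S7, S8}. Their union is {3, 4, 5, 6, 7, 8, 9, 10, 11, 12, 13, 14, 15}, which is all 13 objectives.
No 3 of the 9 questions cover everything (all 84 combinations miss at least one objective), so 4 is optimal.

4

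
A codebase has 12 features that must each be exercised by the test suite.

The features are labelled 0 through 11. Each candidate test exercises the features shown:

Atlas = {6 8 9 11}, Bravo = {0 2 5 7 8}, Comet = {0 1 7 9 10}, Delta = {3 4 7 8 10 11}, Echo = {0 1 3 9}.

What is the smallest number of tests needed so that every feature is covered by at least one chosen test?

Atlas and Bravo and Comet and Delta together: Atlas ∪ Bravo ∪ Comet ∪ Delta = {0, 1, 2, 3, 4, 5, 6, 7, 8, 9, 10, 11} — every feature is covered.
No 3 of the 5 tests cover everything (all 10 combinations miss at least one feature), so 4 is optimal.

4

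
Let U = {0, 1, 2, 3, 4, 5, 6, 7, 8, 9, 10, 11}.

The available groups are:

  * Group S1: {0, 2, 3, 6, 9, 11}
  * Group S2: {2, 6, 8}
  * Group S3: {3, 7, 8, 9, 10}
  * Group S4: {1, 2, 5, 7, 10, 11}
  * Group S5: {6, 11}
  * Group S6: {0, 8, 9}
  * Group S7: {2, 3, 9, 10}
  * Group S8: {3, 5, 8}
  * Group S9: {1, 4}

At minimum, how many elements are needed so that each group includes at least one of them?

4

The 4 elements {1, 2, 8, 11} hit every group.
No choice of 3 elements meets every group, so 4 is the minimum.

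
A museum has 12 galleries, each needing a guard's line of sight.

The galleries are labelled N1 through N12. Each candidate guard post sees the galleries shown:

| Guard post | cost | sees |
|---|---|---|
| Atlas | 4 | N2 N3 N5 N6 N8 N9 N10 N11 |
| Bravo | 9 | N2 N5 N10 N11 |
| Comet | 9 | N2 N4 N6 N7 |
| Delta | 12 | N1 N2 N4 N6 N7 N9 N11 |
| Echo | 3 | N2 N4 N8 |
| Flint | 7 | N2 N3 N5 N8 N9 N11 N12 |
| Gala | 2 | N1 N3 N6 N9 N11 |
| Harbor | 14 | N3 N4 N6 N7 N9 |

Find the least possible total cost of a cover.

Atlas, Comet, Flint, Gala together cover every gallery (Atlas ∪ Comet ∪ Flint ∪ Gala = {N1, N2, N3, N4, N5, N6, N7, N8, N9, N10, N11, N12}); total cost 4 + 9 + 7 + 2 = 22.
The greedy pick Gala, Atlas, Echo, Flint, Comet costs 25; no covering selection beats 22.

22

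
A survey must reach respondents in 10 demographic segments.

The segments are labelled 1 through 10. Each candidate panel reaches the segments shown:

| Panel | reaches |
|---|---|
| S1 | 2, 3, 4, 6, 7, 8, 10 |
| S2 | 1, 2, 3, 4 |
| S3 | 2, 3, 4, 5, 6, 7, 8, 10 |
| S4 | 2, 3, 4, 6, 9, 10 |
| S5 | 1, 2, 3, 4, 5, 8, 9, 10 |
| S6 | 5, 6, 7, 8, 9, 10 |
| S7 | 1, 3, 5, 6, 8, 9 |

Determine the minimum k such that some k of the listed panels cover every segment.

2

Take {S3, S5}. Their union is {1, 2, 3, 4, 5, 6, 7, 8, 9, 10}, which is all 10 segments.
No single panel has all 10 segments (the largest, S3, has 8), so 2 is optimal.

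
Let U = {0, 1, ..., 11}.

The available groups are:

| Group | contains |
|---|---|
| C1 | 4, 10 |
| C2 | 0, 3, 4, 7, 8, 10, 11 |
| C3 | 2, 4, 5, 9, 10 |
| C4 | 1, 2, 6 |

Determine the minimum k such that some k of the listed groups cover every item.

C2, C3, and C4 cover everything between them: the union {0, 1, 2, 3, 4, 5, 6, 7, 8, 9, 10, 11} is all of U.
Only C2 contains 0, so C2 is forced; the remaining 5 items need at least 2 more groups (each remaining group adds at most 3) — so at least 3 groups are needed, and 3 is optimal.

3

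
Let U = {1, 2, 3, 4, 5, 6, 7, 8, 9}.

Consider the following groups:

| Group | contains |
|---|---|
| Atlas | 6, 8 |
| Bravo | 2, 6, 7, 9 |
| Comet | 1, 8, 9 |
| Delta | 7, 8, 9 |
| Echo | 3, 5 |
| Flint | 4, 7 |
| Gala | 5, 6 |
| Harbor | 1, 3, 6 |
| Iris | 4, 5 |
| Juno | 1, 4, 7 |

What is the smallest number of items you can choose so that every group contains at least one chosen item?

Take H = {4, 5, 6, 9}. Each listed group contains at least one of these, so H is a hitting set of size 4.
No choice of 3 items meets every group, so 4 is the minimum.

4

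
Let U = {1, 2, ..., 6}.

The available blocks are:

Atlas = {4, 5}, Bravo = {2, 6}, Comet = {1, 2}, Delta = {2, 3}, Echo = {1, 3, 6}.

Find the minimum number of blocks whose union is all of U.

3

Atlas and Comet and Echo together: Atlas ∪ Comet ∪ Echo = {1, 2, 3, 4, 5, 6} — every point is covered.
Only Atlas contains 4, so Atlas is forced; the remaining 4 points need at least 2 more blocks (each remaining block adds at most 3) — so at least 3 blocks are needed, and 3 is optimal.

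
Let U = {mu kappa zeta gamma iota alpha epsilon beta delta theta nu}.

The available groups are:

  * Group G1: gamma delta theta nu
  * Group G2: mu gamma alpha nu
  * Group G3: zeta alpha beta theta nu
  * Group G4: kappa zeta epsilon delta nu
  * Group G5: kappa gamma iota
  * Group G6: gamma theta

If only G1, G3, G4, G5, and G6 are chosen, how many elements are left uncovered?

Union of G1, G3, G4, G5, G6 = {kappa, zeta, gamma, iota, alpha, epsilon, beta, delta, theta, nu}.
Not covered: mu — 1 element.

1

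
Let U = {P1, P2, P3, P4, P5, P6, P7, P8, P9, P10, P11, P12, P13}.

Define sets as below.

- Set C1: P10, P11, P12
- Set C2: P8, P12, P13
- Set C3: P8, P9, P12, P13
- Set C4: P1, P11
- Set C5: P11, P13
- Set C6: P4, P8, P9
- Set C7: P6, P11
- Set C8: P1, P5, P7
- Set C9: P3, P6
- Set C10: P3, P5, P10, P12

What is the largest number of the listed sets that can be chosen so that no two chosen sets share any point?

4

C1, C6, C8, C9 are pairwise disjoint (C1={P10,P11,P12}; C6={P4,P8,P9}; C8={P1,P5,P7}; C9={P3,P6}).
Every remaining set overlaps one of these, and no 5 of the listed sets are pairwise disjoint, so 4 is the maximum.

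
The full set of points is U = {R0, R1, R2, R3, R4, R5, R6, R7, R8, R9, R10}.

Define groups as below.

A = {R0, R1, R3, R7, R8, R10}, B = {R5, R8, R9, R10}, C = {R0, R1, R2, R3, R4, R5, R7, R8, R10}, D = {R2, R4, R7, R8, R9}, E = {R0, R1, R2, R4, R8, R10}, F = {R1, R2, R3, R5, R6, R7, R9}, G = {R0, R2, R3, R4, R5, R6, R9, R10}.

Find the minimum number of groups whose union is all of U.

2

Take {C, F}. Their union is {R0, R1, R2, R3, R4, R5, R6, R7, R8, R9, R10}, which is all 11 points.
No single group has all 11 points (the largest, C, has 9), so 2 is optimal.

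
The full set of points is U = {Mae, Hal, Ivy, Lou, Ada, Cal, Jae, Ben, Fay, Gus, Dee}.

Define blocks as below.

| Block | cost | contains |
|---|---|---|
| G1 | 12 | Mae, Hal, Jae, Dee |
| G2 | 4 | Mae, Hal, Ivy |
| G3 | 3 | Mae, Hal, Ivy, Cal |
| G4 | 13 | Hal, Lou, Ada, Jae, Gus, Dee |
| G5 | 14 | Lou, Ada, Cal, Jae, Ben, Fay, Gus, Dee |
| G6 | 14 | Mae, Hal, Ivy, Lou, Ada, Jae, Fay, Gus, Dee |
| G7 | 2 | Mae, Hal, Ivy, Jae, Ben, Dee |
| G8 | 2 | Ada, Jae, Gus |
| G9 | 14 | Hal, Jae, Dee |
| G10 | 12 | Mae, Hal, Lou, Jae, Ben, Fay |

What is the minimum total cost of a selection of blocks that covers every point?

G5, G7 together cover every point (G5 ∪ G7 = {Mae, Hal, Ivy, Lou, Ada, Cal, Jae, Ben, Fay, Gus, Dee}); total cost 14 + 2 = 16.
The greedy pick G7, G8, G3, G10 costs 19; no covering selection beats 16.

16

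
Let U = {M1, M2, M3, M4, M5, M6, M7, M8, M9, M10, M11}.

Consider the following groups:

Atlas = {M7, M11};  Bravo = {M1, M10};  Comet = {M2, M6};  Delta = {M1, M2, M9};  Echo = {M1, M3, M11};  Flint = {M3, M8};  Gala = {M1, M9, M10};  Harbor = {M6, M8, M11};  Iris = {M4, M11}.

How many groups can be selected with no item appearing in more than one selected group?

4

Atlas, Bravo, Comet, Flint are pairwise disjoint (Atlas={M7,M11}; Bravo={M1,M10}; Comet={M2,M6}; Flint={M3,M8}).
Every remaining group overlaps one of these, and no 5 of the listed groups are pairwise disjoint, so 4 is the maximum.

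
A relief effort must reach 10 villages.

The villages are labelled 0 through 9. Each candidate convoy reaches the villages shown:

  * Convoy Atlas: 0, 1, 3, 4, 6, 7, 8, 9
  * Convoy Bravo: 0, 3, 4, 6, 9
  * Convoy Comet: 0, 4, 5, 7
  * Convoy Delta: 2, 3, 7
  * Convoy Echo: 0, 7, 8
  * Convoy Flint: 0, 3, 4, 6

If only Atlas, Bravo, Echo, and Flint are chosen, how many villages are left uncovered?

2

Union of Atlas, Bravo, Echo, Flint = {0, 1, 3, 4, 6, 7, 8, 9}.
Not covered: 2, 5 — 2 villages.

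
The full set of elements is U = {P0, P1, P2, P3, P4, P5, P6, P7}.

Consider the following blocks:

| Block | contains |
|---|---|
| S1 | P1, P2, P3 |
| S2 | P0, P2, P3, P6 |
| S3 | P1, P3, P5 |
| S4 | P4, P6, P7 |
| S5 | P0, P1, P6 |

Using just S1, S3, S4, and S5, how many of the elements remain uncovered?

Union of S1, S3, S4, S5 = {P0, P1, P2, P3, P4, P5, P6, P7} — that's every element, so 0 are uncovered.

0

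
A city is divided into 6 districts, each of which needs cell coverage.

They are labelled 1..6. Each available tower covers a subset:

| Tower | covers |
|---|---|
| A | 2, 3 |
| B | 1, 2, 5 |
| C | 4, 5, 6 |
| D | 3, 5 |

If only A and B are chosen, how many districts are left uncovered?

Union of A, B = {1, 2, 3, 5}.
Not covered: 4, 6 — 2 districts.

2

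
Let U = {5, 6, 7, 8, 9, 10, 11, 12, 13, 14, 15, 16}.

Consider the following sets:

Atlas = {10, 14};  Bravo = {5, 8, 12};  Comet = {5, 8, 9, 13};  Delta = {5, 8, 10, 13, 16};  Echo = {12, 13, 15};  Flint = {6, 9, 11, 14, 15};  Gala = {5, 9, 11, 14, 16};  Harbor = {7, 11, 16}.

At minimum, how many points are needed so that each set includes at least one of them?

4

Take H = {8, 11, 13, 14}. Each listed set contains at least one of these, so H is a hitting set of size 4.
No choice of 3 points meets every set, so 4 is the minimum.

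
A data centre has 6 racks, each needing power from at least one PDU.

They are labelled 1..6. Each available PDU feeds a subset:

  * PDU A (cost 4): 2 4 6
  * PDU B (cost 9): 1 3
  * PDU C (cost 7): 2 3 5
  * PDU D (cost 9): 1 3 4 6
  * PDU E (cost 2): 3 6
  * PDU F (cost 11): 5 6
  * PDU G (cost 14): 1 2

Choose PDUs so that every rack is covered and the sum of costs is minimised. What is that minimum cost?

C, D together cover every rack (C ∪ D = {1, 2, 3, 4, 5, 6}); total cost 7 + 9 = 16.
The greedy pick E, A, C, B costs 22; no covering selection beats 16.

16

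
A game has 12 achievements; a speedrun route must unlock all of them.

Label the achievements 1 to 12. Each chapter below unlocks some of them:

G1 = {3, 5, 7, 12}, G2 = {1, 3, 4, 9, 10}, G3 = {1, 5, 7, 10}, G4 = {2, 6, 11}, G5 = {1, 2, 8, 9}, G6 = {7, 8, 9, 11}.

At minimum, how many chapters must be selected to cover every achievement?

G1 and G2 and G4 and G5 together: G1 ∪ G2 ∪ G4 ∪ G5 = {1, 2, 3, 4, 5, 6, 7, 8, 9, 10, 11, 12} — every achievement is covered.
Only G2 contains 4, so G2 is forced; the remaining 7 achievements need at least 3 more chapters (each remaining chapter adds at most 3) — so at least 4 chapters are needed, and 4 is optimal.

4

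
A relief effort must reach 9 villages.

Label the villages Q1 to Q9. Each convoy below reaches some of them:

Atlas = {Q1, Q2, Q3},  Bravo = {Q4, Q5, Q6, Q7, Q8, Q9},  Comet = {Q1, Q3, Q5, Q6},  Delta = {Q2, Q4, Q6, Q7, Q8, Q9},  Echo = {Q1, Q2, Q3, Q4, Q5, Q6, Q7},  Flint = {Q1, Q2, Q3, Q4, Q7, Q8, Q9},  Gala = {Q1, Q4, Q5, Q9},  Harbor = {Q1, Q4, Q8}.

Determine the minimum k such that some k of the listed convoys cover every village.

Comet and Delta together: Comet ∪ Delta = {Q1, Q2, Q3, Q4, Q5, Q6, Q7, Q8, Q9} — every village is covered.
No single convoy has all 9 villages (the largest, Echo, has 7), so 2 is optimal.

2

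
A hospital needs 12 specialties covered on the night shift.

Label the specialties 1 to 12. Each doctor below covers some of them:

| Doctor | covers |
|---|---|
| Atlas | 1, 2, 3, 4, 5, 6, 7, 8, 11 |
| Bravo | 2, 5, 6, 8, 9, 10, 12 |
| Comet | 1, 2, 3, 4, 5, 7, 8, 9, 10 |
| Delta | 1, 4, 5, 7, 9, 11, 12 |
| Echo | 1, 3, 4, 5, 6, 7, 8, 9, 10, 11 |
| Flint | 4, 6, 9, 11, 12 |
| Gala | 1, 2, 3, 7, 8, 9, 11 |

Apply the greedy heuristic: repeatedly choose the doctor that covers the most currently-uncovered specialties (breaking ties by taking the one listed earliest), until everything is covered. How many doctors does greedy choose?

Greedy: pick Echo (covers 10 new) → pick Bravo (covers 2 new). Total picks: 2.

2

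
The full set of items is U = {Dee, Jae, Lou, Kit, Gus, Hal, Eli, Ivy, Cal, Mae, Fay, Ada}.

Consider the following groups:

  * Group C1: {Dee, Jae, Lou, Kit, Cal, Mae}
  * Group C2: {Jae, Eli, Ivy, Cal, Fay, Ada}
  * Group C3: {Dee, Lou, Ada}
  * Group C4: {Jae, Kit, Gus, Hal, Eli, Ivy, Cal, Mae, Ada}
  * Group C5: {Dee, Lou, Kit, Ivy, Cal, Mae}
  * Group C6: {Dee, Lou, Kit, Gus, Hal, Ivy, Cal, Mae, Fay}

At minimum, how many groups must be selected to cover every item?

Take {C2, C6}. Their union is {Dee, Jae, Lou, Kit, Gus, Hal, Eli, Ivy, Cal, Mae, Fay, Ada}, which is all 12 items.
No single group has all 12 items (the largest, C4, has 9), so 2 is optimal.

2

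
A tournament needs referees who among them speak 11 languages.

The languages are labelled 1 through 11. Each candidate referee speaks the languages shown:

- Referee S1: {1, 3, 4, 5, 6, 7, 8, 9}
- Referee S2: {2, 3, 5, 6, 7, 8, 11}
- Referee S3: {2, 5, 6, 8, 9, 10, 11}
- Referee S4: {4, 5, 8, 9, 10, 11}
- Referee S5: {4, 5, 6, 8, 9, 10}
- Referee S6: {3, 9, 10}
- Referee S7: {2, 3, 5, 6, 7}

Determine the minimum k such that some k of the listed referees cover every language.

Take {S1, S3}. Their union is {1, 2, 3, 4, 5, 6, 7, 8, 9, 10, 11}, which is all 11 languages.
No single referee has all 11 languages (the largest, S1, has 8), so 2 is optimal.

2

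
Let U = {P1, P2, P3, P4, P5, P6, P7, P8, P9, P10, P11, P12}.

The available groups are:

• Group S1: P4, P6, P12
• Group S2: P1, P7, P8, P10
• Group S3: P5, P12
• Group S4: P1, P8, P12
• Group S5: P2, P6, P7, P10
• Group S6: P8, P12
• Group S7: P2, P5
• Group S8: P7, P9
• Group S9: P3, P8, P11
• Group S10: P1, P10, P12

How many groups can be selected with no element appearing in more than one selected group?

S1, S7, S8, S9 are pairwise disjoint (S1={P4,P6,P12}; S7={P2,P5}; S8={P7,P9}; S9={P3,P8,P11}).
Every remaining group overlaps one of these, and no 5 of the listed groups are pairwise disjoint, so 4 is the maximum.

4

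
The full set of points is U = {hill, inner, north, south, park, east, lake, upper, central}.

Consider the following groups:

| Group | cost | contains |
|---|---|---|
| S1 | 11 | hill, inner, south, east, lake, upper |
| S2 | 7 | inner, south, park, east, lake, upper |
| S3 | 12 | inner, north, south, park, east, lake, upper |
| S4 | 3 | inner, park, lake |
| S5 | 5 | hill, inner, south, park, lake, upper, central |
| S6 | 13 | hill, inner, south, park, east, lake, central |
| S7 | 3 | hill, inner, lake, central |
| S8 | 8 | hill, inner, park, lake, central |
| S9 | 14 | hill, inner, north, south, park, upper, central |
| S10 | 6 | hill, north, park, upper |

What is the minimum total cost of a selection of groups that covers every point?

15

S3, S7 together cover every point (S3 ∪ S7 = {hill, inner, north, south, park, east, lake, upper, central}); total cost 12 + 3 = 15.
The greedy pick S5, S3 costs 17; no covering selection beats 15.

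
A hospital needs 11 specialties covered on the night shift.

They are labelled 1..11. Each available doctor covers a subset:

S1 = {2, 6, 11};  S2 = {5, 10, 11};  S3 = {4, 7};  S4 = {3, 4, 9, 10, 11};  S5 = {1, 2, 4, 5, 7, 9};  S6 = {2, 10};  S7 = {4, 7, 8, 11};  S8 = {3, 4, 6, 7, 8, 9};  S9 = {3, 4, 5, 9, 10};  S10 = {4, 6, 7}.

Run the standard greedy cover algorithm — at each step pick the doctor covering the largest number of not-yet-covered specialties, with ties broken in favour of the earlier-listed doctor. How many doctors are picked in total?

3

Greedy: pick S5 (covers 6 new) → pick S4 (covers 3 new) → pick S8 (covers 2 new). Total picks: 3.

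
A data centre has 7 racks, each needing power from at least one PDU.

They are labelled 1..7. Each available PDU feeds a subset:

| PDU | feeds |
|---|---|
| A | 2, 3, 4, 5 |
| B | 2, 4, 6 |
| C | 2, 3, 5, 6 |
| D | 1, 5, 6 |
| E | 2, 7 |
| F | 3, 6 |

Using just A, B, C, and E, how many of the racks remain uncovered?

1

Union of A, B, C, E = {2, 3, 4, 5, 6, 7}.
Not covered: 1 — 1 rack.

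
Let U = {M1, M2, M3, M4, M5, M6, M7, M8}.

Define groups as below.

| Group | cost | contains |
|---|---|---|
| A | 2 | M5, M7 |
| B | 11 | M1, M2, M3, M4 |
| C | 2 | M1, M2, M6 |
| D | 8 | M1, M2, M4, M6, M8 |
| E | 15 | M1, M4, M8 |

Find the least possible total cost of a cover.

A, B, D together cover every item (A ∪ B ∪ D = {M1, M2, M3, M4, M5, M6, M7, M8}); total cost 2 + 11 + 8 = 21.
The greedy pick C, A, D, B costs 23; no covering selection beats 21.

21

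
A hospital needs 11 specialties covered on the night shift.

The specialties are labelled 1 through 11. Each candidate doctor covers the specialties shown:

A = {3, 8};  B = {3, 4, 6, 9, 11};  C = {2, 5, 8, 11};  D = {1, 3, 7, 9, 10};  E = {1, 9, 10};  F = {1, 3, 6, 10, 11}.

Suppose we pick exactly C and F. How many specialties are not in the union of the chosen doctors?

3

Union of C, F = {1, 2, 3, 5, 6, 8, 10, 11}.
Not covered: 4, 7, 9 — 3 specialties.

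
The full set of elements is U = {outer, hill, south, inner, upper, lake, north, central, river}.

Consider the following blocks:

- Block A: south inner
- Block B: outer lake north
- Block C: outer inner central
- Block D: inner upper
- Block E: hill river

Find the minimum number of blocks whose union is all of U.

5

A and B and C and D and E together: A ∪ B ∪ C ∪ D ∪ E = {outer, hill, south, inner, upper, lake, north, central, river} — every element is covered.
No 4 of the 5 blocks cover everything (all 5 combinations miss at least one element), so 5 is optimal.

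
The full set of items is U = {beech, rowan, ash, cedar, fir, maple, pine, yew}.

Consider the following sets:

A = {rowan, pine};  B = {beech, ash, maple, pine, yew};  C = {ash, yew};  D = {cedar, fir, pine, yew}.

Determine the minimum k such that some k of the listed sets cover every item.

A, B, and D cover everything between them: the union {beech, rowan, ash, cedar, fir, maple, pine, yew} is all of U.
Only B contains beech, so B is forced; the remaining 3 items need at least 2 more sets (each remaining set adds at most 2) — so at least 3 sets are needed, and 3 is optimal.

3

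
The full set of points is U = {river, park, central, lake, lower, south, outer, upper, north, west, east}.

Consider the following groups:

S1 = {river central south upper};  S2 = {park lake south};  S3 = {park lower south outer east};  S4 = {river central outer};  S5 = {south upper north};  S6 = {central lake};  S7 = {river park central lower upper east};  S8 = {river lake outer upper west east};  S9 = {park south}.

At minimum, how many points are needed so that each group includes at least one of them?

3

H = {central, south, west} meets every group (each contains at least one member of H), and |H| = 3.
No choice of 2 points meets every group, so 3 is the minimum.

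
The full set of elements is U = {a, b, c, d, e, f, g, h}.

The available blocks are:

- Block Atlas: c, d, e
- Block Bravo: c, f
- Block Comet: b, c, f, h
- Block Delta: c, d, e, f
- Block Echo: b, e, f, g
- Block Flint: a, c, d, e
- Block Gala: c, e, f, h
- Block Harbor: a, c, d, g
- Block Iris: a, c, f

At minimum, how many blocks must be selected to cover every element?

Take {Atlas, Comet, Harbor}. Their union is {a, b, c, d, e, f, g, h}, which is all 8 elements.
No 2 of the 9 blocks cover everything (all 36 combinations miss at least one element), so 3 is optimal.

3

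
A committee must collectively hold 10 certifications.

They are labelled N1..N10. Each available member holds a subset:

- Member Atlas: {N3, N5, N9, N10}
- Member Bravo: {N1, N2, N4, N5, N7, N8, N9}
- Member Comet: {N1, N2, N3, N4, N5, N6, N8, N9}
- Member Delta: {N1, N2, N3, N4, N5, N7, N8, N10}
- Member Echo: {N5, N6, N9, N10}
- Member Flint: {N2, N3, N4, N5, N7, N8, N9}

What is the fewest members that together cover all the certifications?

2

Comet and Delta together: Comet ∪ Delta = {N1, N2, N3, N4, N5, N6, N7, N8, N9, N10} — every certification is covered.
No single member has all 10 certifications (the largest, Comet, has 8), so 2 is optimal.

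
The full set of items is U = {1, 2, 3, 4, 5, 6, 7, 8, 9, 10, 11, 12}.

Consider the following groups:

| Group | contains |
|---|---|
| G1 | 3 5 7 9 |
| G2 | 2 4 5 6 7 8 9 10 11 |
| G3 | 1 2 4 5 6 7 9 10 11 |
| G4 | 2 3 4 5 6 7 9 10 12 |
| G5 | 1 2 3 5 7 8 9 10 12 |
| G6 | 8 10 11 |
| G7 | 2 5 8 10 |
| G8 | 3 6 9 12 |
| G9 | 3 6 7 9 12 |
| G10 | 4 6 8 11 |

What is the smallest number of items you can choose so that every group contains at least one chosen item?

2

H = {8, 9} meets every group (each contains at least one member of H), and |H| = 2.
The groups G7, G9 are pairwise disjoint, so any hitting set needs a separate item for each — at least 2. Hence 2 is optimal.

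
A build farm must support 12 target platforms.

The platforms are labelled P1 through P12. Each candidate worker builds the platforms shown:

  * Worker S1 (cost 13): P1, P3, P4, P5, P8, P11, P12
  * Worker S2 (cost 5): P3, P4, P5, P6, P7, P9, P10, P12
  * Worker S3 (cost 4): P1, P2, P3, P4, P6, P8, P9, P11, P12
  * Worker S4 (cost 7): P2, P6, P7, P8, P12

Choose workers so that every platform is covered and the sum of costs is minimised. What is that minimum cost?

S2, S3 together cover every platform (S2 ∪ S3 = {P1, P2, P3, P4, P5, P6, P7, P8, P9, P10, P11, P12}); total cost 5 + 4 = 9.
No covering selection has total cost below 9.

9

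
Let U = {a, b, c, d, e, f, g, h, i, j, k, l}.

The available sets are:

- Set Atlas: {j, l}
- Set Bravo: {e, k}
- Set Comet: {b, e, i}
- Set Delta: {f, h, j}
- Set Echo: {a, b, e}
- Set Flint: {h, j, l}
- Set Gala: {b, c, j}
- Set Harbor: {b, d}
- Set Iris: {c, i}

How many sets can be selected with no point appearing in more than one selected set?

Atlas, Bravo, Harbor, Iris are pairwise disjoint (Atlas={j,l}; Bravo={e,k}; Harbor={b,d}; Iris={c,i}).
Every remaining set overlaps one of these, and no 5 of the listed sets are pairwise disjoint, so 4 is the maximum.

4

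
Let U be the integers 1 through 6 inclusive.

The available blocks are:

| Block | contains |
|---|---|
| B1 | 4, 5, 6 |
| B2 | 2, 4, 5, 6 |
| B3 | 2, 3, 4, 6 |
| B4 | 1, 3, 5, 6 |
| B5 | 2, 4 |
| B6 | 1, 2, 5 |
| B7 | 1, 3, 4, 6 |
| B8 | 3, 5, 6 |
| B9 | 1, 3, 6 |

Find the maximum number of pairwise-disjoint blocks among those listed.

2

B5, B9 are pairwise disjoint (B5={2,4}; B9={1,3,6}).
Every remaining block overlaps one of these, and no 3 of the listed blocks are pairwise disjoint, so 2 is the maximum.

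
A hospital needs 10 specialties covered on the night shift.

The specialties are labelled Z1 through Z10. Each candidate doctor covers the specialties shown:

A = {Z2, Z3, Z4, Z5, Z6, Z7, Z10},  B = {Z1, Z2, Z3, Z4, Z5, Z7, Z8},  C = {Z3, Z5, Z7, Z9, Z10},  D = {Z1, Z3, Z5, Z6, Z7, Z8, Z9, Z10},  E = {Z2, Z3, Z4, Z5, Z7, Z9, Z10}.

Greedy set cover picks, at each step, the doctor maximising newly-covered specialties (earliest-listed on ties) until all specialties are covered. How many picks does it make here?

Greedy: pick D (covers 8 new) → pick A (covers 2 new). Total picks: 2.

2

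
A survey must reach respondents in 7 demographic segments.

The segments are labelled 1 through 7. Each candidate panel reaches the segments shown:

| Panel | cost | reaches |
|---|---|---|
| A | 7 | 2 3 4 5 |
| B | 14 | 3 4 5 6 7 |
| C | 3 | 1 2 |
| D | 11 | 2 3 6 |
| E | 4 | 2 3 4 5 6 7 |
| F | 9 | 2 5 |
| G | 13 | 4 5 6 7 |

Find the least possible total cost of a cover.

C, E together cover every segment (C ∪ E = {1, 2, 3, 4, 5, 6, 7}); total cost 3 + 4 = 7.
No covering selection has total cost below 7.

7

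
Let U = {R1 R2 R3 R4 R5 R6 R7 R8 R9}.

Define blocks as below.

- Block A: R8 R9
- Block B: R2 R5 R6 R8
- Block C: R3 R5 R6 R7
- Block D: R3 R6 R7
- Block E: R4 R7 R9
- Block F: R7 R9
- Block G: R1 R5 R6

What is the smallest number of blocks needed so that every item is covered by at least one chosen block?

4

Take {B, C, E, G}. Their union is {R1, R2, R3, R4, R5, R6, R7, R8, R9}, which is all 9 items.
No 3 of the 7 blocks cover everything (all 35 combinations miss at least one item), so 4 is optimal.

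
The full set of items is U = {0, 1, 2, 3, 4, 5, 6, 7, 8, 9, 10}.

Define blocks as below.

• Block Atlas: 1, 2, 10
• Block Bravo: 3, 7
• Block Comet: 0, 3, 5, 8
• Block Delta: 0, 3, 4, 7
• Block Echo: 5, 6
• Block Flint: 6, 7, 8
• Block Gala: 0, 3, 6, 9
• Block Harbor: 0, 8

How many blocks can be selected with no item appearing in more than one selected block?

Atlas, Bravo, Echo, Harbor are pairwise disjoint (Atlas={1,2,10}; Bravo={3,7}; Echo={5,6}; Harbor={0,8}).
Every remaining block overlaps one of these, and no 5 of the listed blocks are pairwise disjoint, so 4 is the maximum.

4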